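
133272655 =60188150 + 73084505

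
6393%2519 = 1355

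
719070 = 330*2179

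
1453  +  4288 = 5741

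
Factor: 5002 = 2^1*41^1*61^1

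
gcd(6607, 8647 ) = 1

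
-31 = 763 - 794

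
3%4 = 3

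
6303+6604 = 12907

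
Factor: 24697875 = 3^1 * 5^3*67^1*983^1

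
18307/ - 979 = - 18307/979 = - 18.70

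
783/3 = 261 = 261.00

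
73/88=73/88 =0.83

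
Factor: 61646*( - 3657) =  - 225439422 = - 2^1*3^1*13^1 * 23^1* 53^1*2371^1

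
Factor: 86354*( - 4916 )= - 424516264 = -2^3 * 1229^1*43177^1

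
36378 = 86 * 423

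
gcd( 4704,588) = 588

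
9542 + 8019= 17561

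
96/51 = 32/17 = 1.88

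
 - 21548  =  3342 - 24890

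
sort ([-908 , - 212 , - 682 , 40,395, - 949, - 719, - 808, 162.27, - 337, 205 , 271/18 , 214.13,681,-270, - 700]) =[ - 949, - 908, - 808, - 719 , - 700, - 682 ,  -  337, - 270,-212 , 271/18, 40 , 162.27, 205 , 214.13 , 395,681]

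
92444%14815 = 3554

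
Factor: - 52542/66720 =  - 2^( - 4)*3^2*5^(-1)*7^1 = - 63/80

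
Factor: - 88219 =-47^1*1877^1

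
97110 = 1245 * 78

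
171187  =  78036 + 93151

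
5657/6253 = 5657/6253 = 0.90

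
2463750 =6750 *365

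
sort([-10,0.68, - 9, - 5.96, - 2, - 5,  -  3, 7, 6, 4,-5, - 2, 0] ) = [ - 10,  -  9 , - 5.96, - 5,  -  5,-3 , - 2, - 2, 0, 0.68,4,6, 7] 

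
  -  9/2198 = -1 + 2189/2198 = - 0.00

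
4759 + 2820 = 7579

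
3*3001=9003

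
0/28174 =0 = 0.00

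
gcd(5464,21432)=8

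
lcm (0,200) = 0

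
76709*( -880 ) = -67503920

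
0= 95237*0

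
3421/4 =855 + 1/4=855.25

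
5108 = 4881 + 227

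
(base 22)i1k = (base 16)2232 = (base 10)8754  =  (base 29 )ABP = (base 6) 104310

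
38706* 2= 77412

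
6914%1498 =922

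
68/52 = 1 + 4/13 = 1.31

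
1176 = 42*28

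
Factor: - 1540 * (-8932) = 2^4*5^1*7^2*11^2*29^1  =  13755280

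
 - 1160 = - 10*116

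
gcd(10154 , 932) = 2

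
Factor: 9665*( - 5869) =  - 5^1*1933^1*5869^1 = - 56723885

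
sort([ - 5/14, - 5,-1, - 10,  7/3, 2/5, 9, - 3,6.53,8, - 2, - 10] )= [-10, - 10,-5, - 3, - 2, - 1, - 5/14, 2/5, 7/3, 6.53,  8, 9 ]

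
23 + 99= 122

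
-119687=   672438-792125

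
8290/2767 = 8290/2767 = 3.00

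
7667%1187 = 545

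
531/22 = 24 + 3/22 = 24.14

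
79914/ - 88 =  - 909  +  39/44 = - 908.11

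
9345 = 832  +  8513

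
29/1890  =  29/1890 = 0.02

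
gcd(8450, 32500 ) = 650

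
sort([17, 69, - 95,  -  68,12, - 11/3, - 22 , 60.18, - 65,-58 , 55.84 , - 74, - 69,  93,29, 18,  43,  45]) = [ - 95, - 74, - 69, -68, - 65, - 58,-22, - 11/3, 12, 17, 18,29, 43, 45, 55.84 , 60.18,69,93] 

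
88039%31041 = 25957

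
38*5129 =194902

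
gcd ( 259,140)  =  7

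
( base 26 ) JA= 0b111111000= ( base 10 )504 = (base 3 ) 200200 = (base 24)l0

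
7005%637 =635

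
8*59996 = 479968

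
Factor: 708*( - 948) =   -  2^4*3^2*59^1*79^1=   - 671184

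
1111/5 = 222 + 1/5 = 222.20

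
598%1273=598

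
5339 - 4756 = 583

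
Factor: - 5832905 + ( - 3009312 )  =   - 8842217^1 = - 8842217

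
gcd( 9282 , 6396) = 78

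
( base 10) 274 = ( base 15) 134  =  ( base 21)D1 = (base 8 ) 422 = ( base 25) ao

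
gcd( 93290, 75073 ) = 1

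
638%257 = 124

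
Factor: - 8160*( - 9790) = 2^6*3^1*5^2*11^1*17^1 * 89^1 = 79886400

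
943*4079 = 3846497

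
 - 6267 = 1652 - 7919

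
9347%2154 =731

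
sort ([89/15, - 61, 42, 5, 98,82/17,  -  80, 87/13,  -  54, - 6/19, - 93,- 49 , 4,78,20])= [ - 93,  -  80, - 61,-54,  -  49,  -  6/19, 4, 82/17, 5,89/15, 87/13, 20,42, 78, 98 ] 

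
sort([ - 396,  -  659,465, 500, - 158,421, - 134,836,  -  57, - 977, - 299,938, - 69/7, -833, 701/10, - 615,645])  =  [ - 977, - 833, - 659, - 615, - 396, - 299,  -  158, - 134, - 57, - 69/7, 701/10,  421, 465, 500, 645,  836, 938]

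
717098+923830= 1640928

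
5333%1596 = 545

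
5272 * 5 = 26360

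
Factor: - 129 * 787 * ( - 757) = 3^1*43^1*757^1*787^1 = 76852911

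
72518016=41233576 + 31284440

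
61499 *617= 37944883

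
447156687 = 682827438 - 235670751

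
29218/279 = 104+202/279=104.72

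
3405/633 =1135/211 = 5.38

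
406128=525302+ - 119174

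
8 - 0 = 8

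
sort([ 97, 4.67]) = [ 4.67,97 ] 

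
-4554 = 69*( - 66)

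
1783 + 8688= 10471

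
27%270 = 27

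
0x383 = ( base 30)TT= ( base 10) 899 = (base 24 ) 1DB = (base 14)483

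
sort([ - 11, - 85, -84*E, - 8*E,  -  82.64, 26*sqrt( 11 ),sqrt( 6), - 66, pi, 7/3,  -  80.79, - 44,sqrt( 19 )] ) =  [ - 84*E, - 85,- 82.64,-80.79 , - 66,- 44,  -  8*E,  -  11, 7/3, sqrt (6), pi,sqrt( 19),26*sqrt(11 )]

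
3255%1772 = 1483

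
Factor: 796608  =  2^6 *3^3*461^1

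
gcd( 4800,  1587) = 3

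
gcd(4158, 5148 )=198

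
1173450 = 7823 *150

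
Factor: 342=2^1*3^2*19^1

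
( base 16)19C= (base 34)c4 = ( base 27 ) F7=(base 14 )216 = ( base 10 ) 412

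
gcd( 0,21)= 21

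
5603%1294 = 427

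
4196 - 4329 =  - 133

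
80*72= 5760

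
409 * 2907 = 1188963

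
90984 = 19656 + 71328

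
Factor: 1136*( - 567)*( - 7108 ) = 2^6*3^4 * 7^1*71^1*1777^1  =  4578348096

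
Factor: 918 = 2^1*3^3 * 17^1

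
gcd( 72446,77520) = 2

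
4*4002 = 16008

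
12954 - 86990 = -74036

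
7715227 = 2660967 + 5054260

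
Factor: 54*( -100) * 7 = - 37800  =  - 2^3*3^3*5^2*7^1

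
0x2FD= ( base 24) 17l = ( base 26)13B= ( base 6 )3313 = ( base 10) 765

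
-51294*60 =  - 3077640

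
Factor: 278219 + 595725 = 873944 = 2^3 * 29^1*3767^1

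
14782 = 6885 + 7897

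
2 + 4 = 6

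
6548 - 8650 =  - 2102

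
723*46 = 33258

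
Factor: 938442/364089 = 2^1*11^ (  -  2 )*17^(  -  1)*59^ ( -1 )*229^1*683^1 = 312814/121363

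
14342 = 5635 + 8707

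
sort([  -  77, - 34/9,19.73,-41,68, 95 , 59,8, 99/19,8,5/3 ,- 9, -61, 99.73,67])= [-77 , - 61, - 41, - 9, - 34/9,5/3,99/19,8,8,19.73, 59, 67,68, 95 , 99.73 ]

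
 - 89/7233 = -1 + 7144/7233 = - 0.01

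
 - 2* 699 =-1398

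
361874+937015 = 1298889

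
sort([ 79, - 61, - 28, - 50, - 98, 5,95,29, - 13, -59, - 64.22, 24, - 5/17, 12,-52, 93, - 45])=[ - 98, - 64.22, - 61, - 59, - 52, - 50, - 45 , - 28, - 13, - 5/17,  5,12,24,29, 79,93,95]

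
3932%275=82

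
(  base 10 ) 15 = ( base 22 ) F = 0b1111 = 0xf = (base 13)12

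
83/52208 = 83/52208 = 0.00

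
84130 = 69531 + 14599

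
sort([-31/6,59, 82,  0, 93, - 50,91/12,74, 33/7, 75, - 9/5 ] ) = [ - 50 , - 31/6, - 9/5, 0, 33/7,91/12,59, 74, 75, 82, 93]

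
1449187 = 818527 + 630660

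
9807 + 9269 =19076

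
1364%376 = 236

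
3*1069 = 3207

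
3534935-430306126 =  -426771191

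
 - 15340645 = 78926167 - 94266812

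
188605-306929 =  - 118324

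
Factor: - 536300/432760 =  - 865/698 = - 2^( -1) * 5^1*173^1*349^( - 1)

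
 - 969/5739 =-1+1590/1913 = -0.17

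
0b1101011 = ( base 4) 1223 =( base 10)107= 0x6B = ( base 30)3h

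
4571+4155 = 8726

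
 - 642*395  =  -253590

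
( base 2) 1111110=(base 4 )1332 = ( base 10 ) 126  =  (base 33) 3r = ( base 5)1001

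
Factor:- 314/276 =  - 157/138 = -  2^(- 1)*3^(-1 ) *23^( - 1 )*157^1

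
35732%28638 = 7094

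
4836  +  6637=11473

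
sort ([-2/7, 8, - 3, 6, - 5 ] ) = [ - 5, - 3,  -  2/7, 6, 8] 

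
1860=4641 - 2781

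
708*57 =40356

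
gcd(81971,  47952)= 1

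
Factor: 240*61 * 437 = 6397680 = 2^4  *  3^1*5^1*19^1*23^1*61^1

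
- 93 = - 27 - 66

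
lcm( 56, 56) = 56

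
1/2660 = 1/2660 =0.00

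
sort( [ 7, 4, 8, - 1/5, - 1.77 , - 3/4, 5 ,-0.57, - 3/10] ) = [ - 1.77, - 3/4,-0.57 , - 3/10, - 1/5, 4 , 5, 7,8]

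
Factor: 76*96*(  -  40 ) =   -  2^10*3^1*5^1*19^1 = - 291840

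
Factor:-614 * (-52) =2^3 * 13^1*307^1 = 31928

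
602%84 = 14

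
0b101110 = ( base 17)2C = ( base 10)46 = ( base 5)141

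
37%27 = 10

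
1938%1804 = 134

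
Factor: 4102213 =353^1*11621^1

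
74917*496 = 37158832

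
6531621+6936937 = 13468558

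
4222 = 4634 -412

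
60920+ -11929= 48991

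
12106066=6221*1946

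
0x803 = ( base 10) 2051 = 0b100000000011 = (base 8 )4003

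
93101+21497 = 114598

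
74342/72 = 37171/36=1032.53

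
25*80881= 2022025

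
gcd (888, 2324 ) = 4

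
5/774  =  5/774 = 0.01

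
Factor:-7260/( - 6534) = 2^1*3^( - 2)  *5^1= 10/9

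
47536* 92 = 4373312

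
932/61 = 15 + 17/61= 15.28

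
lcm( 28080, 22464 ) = 112320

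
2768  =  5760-2992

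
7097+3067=10164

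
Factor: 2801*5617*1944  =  2^3*3^5*41^1*137^1  *  2801^1 = 30585373848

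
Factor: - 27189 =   -  3^3*19^1* 53^1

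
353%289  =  64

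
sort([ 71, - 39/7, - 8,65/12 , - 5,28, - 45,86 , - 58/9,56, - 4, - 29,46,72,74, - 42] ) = [ - 45, - 42,-29, - 8,  -  58/9,-39/7,-5,-4,65/12,28,46, 56,71,72,74,86]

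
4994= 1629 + 3365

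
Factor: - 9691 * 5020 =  - 2^2 * 5^1* 11^1*251^1*881^1 = - 48648820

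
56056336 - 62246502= - 6190166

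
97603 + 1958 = 99561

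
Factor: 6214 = 2^1*13^1 * 239^1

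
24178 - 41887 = -17709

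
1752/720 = 2 + 13/30= 2.43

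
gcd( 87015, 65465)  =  5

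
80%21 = 17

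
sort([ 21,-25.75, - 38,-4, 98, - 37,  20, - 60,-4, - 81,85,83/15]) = [ - 81, - 60, - 38,  -  37, - 25.75, - 4, - 4,83/15, 20,  21, 85,98] 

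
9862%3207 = 241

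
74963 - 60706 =14257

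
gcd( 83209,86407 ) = 1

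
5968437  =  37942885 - 31974448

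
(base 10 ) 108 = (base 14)7A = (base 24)4C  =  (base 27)40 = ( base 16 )6C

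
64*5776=369664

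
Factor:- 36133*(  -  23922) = 2^1*3^3*23^1*443^1*1571^1 = 864373626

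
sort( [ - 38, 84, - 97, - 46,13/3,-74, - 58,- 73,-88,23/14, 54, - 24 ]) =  [-97 , - 88, -74, - 73, - 58, - 46 , - 38,-24,  23/14,  13/3 , 54,84 ]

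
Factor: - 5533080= -2^3*3^1*5^1*7^2*941^1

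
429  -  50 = 379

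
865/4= 216+1/4 = 216.25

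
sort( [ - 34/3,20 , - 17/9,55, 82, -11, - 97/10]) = [ - 34/3 ,-11, - 97/10, - 17/9, 20,  55, 82 ]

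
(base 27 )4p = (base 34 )3v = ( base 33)41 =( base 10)133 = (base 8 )205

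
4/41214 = 2/20607 = 0.00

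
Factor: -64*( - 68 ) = 4352 = 2^8*17^1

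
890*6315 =5620350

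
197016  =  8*24627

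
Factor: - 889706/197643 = -2^1*3^(- 1) *661^1 * 673^1*65881^(-1 ) 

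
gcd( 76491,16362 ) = 27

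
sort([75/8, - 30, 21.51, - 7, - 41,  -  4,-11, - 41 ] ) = [  -  41, - 41, - 30, - 11, - 7, - 4,75/8, 21.51 ]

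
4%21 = 4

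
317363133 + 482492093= 799855226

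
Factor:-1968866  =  -2^1*643^1 * 1531^1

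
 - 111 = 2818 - 2929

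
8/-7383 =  - 1 + 7375/7383 = - 0.00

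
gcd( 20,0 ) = 20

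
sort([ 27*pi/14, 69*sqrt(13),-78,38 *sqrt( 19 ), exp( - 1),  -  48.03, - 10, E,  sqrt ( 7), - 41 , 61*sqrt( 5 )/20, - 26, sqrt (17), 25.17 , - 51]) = [ - 78, - 51, - 48.03, - 41, - 26, - 10, exp( -1), sqrt( 7 ), E, sqrt(17), 27*pi/14, 61 * sqrt(5) /20 , 25.17,  38*sqrt(19), 69*sqrt (13 ) ] 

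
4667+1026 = 5693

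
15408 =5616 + 9792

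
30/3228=5/538 = 0.01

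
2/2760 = 1/1380 = 0.00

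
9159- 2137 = 7022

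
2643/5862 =881/1954 = 0.45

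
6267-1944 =4323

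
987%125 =112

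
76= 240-164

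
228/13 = 17+7/13 = 17.54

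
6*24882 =149292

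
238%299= 238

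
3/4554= 1/1518  =  0.00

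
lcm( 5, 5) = 5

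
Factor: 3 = 3^1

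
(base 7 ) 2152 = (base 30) pm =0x304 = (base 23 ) 1ad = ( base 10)772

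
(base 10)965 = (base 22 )1lj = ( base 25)1DF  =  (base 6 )4245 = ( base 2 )1111000101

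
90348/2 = 45174 = 45174.00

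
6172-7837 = -1665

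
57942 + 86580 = 144522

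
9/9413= 9/9413 = 0.00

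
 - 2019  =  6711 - 8730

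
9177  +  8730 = 17907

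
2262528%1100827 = 60874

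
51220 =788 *65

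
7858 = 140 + 7718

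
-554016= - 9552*58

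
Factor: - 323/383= -17^1 * 19^1*383^ ( - 1)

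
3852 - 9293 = - 5441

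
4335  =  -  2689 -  - 7024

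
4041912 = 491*8232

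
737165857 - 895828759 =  - 158662902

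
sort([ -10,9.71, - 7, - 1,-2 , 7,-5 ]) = [-10, - 7, - 5,-2, -1,7,9.71]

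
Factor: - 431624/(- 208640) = 331/160 = 2^ ( -5) *5^( - 1 )*331^1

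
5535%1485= 1080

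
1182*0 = 0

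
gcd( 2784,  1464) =24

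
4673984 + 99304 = 4773288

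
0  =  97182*0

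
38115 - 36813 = 1302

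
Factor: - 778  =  -2^1*389^1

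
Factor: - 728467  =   - 17^1*73^1*587^1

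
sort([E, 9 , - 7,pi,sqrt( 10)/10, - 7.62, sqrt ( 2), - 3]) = [ - 7.62, - 7, - 3, sqrt(10) /10,sqrt( 2), E,pi, 9 ]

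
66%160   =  66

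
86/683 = 86/683= 0.13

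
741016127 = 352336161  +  388679966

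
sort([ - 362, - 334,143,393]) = [ - 362, - 334, 143,393 ]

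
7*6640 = 46480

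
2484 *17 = 42228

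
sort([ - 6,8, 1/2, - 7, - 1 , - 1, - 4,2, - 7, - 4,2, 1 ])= [  -  7,  -  7, - 6, - 4, - 4,-1,  -  1,  1/2,  1,2,2 , 8]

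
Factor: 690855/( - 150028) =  -2^ (-2 )*3^1*5^1*11^1* 53^1*79^1 * 37507^(- 1 ) 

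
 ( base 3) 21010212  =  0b1010001010111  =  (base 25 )887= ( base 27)73n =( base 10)5207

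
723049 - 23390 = 699659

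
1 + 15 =16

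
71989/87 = 827  +  40/87  =  827.46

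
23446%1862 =1102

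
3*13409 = 40227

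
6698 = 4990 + 1708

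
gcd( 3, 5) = 1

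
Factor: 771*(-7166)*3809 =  - 2^1*3^1*13^1*257^1*293^1*3583^1 =-  21044671674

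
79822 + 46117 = 125939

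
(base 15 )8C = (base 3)11220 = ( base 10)132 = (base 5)1012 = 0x84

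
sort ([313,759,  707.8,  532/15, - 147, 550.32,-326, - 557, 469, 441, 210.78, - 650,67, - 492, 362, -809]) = [ -809,- 650, - 557,-492, - 326, - 147, 532/15 , 67, 210.78,313,362,441,  469 , 550.32,707.8,  759 ]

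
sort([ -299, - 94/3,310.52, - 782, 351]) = [ -782, - 299, - 94/3,  310.52,351]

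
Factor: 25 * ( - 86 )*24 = -2^4 * 3^1 * 5^2*43^1 = - 51600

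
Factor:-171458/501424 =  - 331/968 = - 2^(-3)*11^( - 2) * 331^1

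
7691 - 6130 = 1561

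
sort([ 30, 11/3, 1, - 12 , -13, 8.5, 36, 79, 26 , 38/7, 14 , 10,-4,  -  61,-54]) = [ - 61, - 54 ,-13 ,- 12 ,-4,1,  11/3 , 38/7,8.5,10,  14,26 , 30,36 , 79]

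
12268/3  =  12268/3 = 4089.33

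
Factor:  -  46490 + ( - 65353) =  - 3^2  *17^2* 43^1 = -111843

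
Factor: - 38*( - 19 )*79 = 57038 =2^1*19^2*79^1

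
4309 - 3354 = 955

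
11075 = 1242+9833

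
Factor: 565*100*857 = 48420500 = 2^2 * 5^3*113^1*857^1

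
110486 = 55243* 2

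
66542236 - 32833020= 33709216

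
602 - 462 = 140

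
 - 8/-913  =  8/913 =0.01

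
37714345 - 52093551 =  -  14379206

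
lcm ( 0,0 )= 0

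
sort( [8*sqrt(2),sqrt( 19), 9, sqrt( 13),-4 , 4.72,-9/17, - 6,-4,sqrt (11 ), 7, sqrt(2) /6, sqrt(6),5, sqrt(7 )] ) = [ - 6,  -  4,-4,-9/17, sqrt( 2 )/6,sqrt ( 6 ) , sqrt(7 ),sqrt(11 ), sqrt( 13 ),  sqrt(19), 4.72,5, 7, 9, 8*sqrt ( 2)]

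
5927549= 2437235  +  3490314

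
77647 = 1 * 77647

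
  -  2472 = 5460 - 7932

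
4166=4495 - 329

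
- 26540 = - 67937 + 41397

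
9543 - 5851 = 3692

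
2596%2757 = 2596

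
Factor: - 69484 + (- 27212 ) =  - 2^3 * 3^2*17^1*79^1 = - 96696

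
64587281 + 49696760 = 114284041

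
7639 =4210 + 3429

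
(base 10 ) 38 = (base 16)26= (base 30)18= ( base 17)24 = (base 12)32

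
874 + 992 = 1866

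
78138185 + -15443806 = 62694379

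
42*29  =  1218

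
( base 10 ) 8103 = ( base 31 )8DC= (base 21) I7I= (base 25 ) CO3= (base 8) 17647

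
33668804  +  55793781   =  89462585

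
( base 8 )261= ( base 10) 177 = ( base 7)342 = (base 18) 9F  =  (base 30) 5R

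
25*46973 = 1174325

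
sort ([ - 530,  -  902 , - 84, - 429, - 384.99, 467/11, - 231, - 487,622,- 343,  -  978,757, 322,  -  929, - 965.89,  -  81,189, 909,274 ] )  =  [-978, - 965.89,-929, - 902 , - 530, - 487, - 429, - 384.99, - 343, - 231,-84,-81,467/11, 189,274,322,  622, 757, 909]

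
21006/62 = 338 + 25/31= 338.81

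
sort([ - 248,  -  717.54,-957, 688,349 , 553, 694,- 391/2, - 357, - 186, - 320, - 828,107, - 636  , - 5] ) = [-957, - 828, - 717.54, - 636,  -  357,-320 ,-248,  -  391/2 ,  -  186 ,- 5, 107, 349, 553 , 688,  694]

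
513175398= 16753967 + 496421431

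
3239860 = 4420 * 733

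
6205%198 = 67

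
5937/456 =13 + 3/152 = 13.02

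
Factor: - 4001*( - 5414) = 21661414 = 2^1*2707^1*4001^1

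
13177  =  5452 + 7725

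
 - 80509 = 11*( - 7319)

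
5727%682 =271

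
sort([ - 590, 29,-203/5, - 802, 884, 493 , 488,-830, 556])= [ - 830, - 802, - 590, - 203/5, 29,  488, 493, 556 , 884] 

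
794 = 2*397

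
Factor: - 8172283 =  - 7^1 * 1167469^1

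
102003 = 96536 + 5467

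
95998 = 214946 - 118948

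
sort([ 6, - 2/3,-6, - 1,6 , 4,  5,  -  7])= [ - 7,-6, - 1 , - 2/3,4,5, 6 , 6 ] 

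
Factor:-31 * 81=- 2511=- 3^4*31^1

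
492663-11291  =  481372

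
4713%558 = 249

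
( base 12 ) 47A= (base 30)MA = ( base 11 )55A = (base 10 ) 670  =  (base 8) 1236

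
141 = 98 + 43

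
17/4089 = 17/4089 = 0.00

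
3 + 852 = 855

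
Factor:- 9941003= - 9941003^1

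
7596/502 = 15 +33/251 = 15.13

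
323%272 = 51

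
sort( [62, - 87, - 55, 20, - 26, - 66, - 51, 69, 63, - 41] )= [ - 87 , -66, - 55,- 51, - 41, - 26, 20, 62, 63, 69 ] 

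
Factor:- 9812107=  - 1447^1*6781^1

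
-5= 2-7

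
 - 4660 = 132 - 4792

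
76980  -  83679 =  - 6699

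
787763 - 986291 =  - 198528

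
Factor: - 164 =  - 2^2*41^1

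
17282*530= 9159460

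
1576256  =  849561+726695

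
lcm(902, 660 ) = 27060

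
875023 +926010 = 1801033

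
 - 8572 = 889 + -9461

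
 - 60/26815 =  - 1 + 5351/5363 = -0.00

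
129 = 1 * 129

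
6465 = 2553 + 3912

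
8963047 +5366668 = 14329715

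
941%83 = 28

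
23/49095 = 23/49095 = 0.00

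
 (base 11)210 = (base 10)253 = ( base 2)11111101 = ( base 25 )a3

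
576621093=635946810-59325717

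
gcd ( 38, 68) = 2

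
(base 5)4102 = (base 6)2235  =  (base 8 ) 1017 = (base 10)527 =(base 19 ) 18e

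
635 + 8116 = 8751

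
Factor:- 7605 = -3^2*5^1*13^2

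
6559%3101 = 357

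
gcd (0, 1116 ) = 1116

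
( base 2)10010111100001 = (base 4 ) 2113201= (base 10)9697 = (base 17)1G97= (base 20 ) 144H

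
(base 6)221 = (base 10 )85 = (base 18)4d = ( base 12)71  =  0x55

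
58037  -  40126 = 17911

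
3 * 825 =2475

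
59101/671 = 88 + 53/671 = 88.08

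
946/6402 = 43/291 = 0.15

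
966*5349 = 5167134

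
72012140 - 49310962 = 22701178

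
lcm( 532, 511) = 38836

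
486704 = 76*6404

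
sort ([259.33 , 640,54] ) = [54  ,  259.33, 640]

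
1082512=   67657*16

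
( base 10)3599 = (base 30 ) 3tt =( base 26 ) 58b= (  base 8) 7017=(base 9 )4838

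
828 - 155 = 673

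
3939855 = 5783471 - 1843616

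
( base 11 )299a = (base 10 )3860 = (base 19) AD3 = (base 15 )1225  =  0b111100010100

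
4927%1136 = 383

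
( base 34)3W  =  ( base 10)134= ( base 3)11222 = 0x86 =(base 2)10000110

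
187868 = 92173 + 95695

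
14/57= 14/57 = 0.25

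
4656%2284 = 88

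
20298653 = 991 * 20483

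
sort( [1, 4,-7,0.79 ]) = [ - 7,0.79, 1, 4 ]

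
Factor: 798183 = 3^2*131^1*677^1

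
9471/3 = 3157 = 3157.00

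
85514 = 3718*23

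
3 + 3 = 6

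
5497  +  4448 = 9945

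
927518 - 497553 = 429965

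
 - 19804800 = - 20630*960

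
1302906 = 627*2078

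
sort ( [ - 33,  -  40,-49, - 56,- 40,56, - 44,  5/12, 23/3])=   [  -  56,- 49,  -  44,  -  40 ,-40, - 33 , 5/12, 23/3, 56 ]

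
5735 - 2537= 3198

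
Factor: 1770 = 2^1*3^1*5^1*59^1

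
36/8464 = 9/2116 = 0.00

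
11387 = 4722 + 6665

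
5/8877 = 5/8877= 0.00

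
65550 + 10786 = 76336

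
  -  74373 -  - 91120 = 16747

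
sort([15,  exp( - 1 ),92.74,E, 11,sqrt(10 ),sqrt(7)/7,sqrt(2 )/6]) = [sqrt ( 2)/6,  exp(- 1),sqrt( 7)/7,  E,  sqrt( 10 ),11, 15,92.74] 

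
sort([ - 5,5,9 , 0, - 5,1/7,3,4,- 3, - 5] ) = [ - 5,-5,-5, - 3,0, 1/7, 3,  4,5,9] 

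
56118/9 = 18706/3 = 6235.33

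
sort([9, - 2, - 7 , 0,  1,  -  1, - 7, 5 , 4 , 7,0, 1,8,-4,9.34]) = [ - 7  , - 7, - 4, - 2, - 1,0,0 , 1 , 1,  4, 5,7,8 , 9, 9.34]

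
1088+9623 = 10711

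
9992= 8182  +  1810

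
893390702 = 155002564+738388138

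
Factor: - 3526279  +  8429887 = 2^3*3^1*59^1 * 3463^1 = 4903608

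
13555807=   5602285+7953522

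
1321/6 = 220+1/6 =220.17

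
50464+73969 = 124433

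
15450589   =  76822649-61372060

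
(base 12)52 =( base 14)46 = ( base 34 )1s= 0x3e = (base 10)62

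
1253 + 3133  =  4386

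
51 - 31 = 20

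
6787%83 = 64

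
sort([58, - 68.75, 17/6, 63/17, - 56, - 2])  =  [ - 68.75,-56 , - 2,17/6,63/17, 58 ] 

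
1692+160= 1852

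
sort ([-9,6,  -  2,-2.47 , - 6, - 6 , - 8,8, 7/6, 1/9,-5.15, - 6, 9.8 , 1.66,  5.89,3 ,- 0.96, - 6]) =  [ - 9, - 8,  -  6, - 6, -6 , - 6, - 5.15, - 2.47,-2,-0.96, 1/9, 7/6, 1.66, 3,5.89,  6,8,9.8]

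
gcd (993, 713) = 1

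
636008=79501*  8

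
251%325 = 251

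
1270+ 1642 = 2912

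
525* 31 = 16275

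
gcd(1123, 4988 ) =1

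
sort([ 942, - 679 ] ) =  [ - 679,  942 ]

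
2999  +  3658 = 6657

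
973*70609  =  68702557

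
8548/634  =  4274/317 = 13.48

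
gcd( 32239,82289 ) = 1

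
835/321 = 835/321 = 2.60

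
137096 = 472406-335310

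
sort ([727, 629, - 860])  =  [ -860, 629, 727]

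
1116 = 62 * 18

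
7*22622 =158354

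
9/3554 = 9/3554 = 0.00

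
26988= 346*78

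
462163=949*487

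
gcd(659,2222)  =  1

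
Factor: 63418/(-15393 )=-2^1*3^( - 1)*7^( -1 )*37^1*733^( -1 )*857^1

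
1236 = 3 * 412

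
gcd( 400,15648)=16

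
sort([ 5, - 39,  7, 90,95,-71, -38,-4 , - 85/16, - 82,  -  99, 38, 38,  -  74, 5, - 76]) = [-99 , - 82,-76,- 74, - 71,  -  39 ,-38,-85/16,-4,5, 5, 7 , 38, 38,90, 95]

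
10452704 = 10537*992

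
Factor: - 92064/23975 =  - 2^5* 3^1*5^(-2) = - 96/25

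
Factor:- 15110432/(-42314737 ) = 2^5*61^1*2137^(-1 ) * 7741^1*19801^(-1)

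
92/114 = 46/57  =  0.81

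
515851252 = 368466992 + 147384260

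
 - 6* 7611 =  - 45666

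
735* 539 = 396165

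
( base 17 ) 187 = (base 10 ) 432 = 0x1B0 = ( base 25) H7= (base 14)22C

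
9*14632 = 131688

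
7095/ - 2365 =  - 3/1 = - 3.00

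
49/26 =49/26 = 1.88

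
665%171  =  152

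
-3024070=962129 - 3986199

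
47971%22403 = 3165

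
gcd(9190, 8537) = 1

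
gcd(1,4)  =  1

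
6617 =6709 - 92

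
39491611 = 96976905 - 57485294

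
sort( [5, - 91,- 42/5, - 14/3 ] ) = [ - 91, - 42/5, - 14/3, 5] 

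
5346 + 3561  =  8907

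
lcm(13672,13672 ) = 13672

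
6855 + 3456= 10311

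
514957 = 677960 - 163003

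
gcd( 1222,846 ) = 94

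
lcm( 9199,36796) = 36796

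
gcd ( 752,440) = 8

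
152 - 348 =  - 196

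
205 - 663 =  - 458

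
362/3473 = 362/3473 =0.10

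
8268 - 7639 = 629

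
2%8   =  2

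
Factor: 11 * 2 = 22 = 2^1*11^1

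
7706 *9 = 69354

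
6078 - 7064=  - 986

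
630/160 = 63/16 = 3.94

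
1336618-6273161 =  - 4936543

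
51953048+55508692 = 107461740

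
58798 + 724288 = 783086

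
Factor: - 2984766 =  - 2^1*3^1*497461^1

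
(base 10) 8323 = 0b10000010000011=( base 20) 10g3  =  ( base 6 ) 102311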